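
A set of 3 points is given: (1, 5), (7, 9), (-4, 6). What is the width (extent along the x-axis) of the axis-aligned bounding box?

max x = 7, min x = -4, so width = 11.

11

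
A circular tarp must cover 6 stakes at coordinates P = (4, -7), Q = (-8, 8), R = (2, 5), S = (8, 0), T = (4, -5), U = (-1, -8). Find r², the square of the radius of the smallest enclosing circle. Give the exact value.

A smallest enclosing disk is always determined by at most three of the input points on its boundary.
The minimum enclosing circle is determined by three boundary points: P, Q, S.
Their circumcentre is (-19/12, 5/6) with r² = 13325/144.
The farthest remaining point U is at distance² 11285/144 ≤ 13325/144.

13325/144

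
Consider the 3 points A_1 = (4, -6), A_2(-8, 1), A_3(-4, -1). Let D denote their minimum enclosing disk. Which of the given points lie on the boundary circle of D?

A_1, A_2

Side lengths²: A_1A_2² = 193, A_1A_3² = 89, A_2A_3² = 20.
Since A_1A_2² = 193 ≥ 89 + 20 = 109, the angle opposite A_1A_2 is not acute, so the smallest enclosing circle has A_1A_2 as diameter.
Centre = midpoint of A_1A_2 = (-2, -2.5), r² = 193/4 = 48.25.
The points at distance exactly r from the centre are A_1, A_2 — 2 points.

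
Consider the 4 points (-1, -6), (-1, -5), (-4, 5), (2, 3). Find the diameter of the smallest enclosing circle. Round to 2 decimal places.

By Welzl's lemma the MEC is supported by two points (diametrically opposite) or three points (on a circumcircle).
The farthest pair is (-1, -6)–(-4, 5) with squared distance 130. The circle on this segment as diameter has centre (-2.5, -0.5) and r² = 130/4 = 32.5.
Check (-1, -5): distance² to centre = 22.5 ≤ 32.5, so it lies inside.
All remaining points lie in this disk, and no smaller disk contains both endpoints, so this is the minimum enclosing circle.
Diameter = 2r = 2√(32.5) ≈ 11.40.

11.40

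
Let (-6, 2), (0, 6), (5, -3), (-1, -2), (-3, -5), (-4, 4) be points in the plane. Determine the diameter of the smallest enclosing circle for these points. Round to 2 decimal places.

A smallest enclosing disk is always determined by at most three of the input points on its boundary.
The minimum enclosing circle is determined by three boundary points: (-6, 2), (0, 6), (5, -3).
Their circumcentre is (-11/37, -2/37) with r² = 50297/1369.
The farthest remaining point (-3, -5) is at distance² 43489/1369 ≤ 50297/1369.
Diameter = 2r = 2√(50297/1369) ≈ 12.12.

12.12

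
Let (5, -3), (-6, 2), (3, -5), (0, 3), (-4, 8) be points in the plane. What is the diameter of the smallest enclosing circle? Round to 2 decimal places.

14.76

The farthest pair is (3, -5)–(-4, 8) with squared distance 218. The circle on this segment as diameter has centre (-0.5, 1.5) and r² = 218/4 = 54.5.
Check (5, -3): distance² to centre = 50.5 ≤ 54.5, so it lies inside.
All remaining points lie in this disk, and no smaller disk contains both endpoints, so this is the minimum enclosing circle.
Diameter = 2r = 2√(54.5) ≈ 14.76.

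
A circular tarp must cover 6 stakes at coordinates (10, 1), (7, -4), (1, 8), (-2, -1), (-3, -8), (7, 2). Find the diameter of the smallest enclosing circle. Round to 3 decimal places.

The minimum enclosing circle is determined by three boundary points: (10, 1), (1, 8), (-3, -8).
Their circumcentre is (65/43, -27/43) with r² = 138125/1849.
The farthest remaining point (7, -4) is at distance² 76721/1849 ≤ 138125/1849.
Diameter = 2r = 2√(138125/1849) ≈ 17.286.

17.286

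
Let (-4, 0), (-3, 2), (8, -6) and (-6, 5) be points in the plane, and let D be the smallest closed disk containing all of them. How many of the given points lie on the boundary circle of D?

2

A smallest enclosing disk is always determined by at most three of the input points on its boundary.
The farthest pair is (8, -6)–(-6, 5) with squared distance 317. The circle on this segment as diameter has centre (1, -0.5) and r² = 317/4 = 79.25.
Check (-4, 0): distance² to centre = 25.25 ≤ 79.25, so it lies inside.
All remaining points lie in this disk, and no smaller disk contains both endpoints, so this is the minimum enclosing circle.
The points at distance exactly r from the centre are (8, -6), (-6, 5) — 2 points.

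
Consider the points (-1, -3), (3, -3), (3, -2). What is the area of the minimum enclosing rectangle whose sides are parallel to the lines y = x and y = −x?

10

In coordinates u = x + y, v = x − y the rectangle is axis-aligned; the map (x,y)→(u,v) scales areas by 2.
u-values: -4, 0, 1; range = 1 − (-4) = 5.
v-values: 2, 6, 5; range = 6 − 2 = 4.
Area = (5 × 4) / 2 = 10.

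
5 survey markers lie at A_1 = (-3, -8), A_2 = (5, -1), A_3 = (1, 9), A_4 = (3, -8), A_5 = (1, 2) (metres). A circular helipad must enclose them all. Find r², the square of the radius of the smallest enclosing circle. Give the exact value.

The minimum enclosing circle of a finite set is fixed by two of the points (as a diameter) or three (as a circumcircle).
The minimum enclosing circle is determined by three boundary points: A_1, A_3, A_4.
Their circumcentre is (0, 9/34) with r² = 89365/1156.
The farthest remaining point A_2 is at distance² 30749/1156 ≤ 89365/1156.

89365/1156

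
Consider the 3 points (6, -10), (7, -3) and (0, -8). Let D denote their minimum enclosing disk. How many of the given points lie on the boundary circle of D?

3

Call the three points A, B, C in the order given.
Side lengths²: AB² = 50, AC² = 40, BC² = 74.
Since BC² = 74 < 50 + 40 = 90, the triangle is acute, so the smallest enclosing circle is the circumcircle.
Circumcentre = (87/22, -135/22), r² = 4625/242.
The points at distance exactly r from the centre are (6, -10), (7, -3), (0, -8) — 3 points.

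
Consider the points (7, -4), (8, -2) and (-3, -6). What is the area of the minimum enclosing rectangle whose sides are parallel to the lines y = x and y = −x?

60

In coordinates u = x + y, v = x − y the rectangle is axis-aligned; the map (x,y)→(u,v) scales areas by 2.
u-values: 3, 6, -9; range = 6 − (-9) = 15.
v-values: 11, 10, 3; range = 11 − 3 = 8.
Area = (15 × 8) / 2 = 60.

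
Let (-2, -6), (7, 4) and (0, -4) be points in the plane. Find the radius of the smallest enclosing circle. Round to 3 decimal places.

6.727

Call the three points A, B, C in the order given.
Side lengths²: AB² = 181, AC² = 8, BC² = 113.
Since AB² = 181 ≥ 113 + 8 = 121, the angle opposite AB is not acute, so the smallest enclosing circle has AB as diameter.
Centre = midpoint of AB = (2.5, -1), r² = 181/4 = 45.25.
r = √(45.25) ≈ 6.727.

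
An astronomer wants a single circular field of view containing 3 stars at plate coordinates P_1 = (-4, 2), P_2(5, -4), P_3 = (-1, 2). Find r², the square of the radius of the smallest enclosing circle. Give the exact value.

Side lengths²: P_1P_2² = 117, P_1P_3² = 9, P_2P_3² = 72.
Since P_1P_2² = 117 ≥ 72 + 9 = 81, the angle opposite P_1P_2 is not acute, so the smallest enclosing circle has P_1P_2 as diameter.
Centre = midpoint of P_1P_2 = (0.5, -1), r² = 117/4 = 29.25.

29.25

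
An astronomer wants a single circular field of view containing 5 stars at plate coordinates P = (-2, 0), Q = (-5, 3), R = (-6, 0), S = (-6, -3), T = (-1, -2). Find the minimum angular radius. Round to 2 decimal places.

3.42

A smallest enclosing disk is always determined by at most three of the input points on its boundary.
The minimum enclosing circle is determined by three boundary points: Q, S, T.
Their circumcentre is (-229/58, -15/58) with r² = 19721/1682.
The farthest remaining point R is at distance² 7193/1682 ≤ 19721/1682.
r = √(19721/1682) ≈ 3.42.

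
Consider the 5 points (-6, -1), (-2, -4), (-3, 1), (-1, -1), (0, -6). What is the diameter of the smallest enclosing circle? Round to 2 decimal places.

The minimum enclosing circle of a finite set is fixed by two of the points (as a diameter) or three (as a circumcircle).
The minimum enclosing circle is determined by three boundary points: (-6, -1), (-3, 1), (0, -6).
Their circumcentre is (-137/54, -53/18) with r² = 22997/1458.
The farthest remaining point (-1, -1) is at distance² 8957/1458 ≤ 22997/1458.
Diameter = 2r = 2√(22997/1458) ≈ 7.94.

7.94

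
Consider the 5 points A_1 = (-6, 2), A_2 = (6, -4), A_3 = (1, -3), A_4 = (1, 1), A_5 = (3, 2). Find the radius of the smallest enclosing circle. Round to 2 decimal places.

By Welzl's lemma the MEC is supported by two points (diametrically opposite) or three points (on a circumcircle).
The farthest pair is A_1–A_2 with squared distance 180. The circle on this segment as diameter has centre (0, -1) and r² = 180/4 = 45.
Check A_3: distance² to centre = 5 ≤ 45, so it lies inside.
All remaining points lie in this disk, and no smaller disk contains both endpoints, so this is the minimum enclosing circle.
r = √45 ≈ 6.71.

6.71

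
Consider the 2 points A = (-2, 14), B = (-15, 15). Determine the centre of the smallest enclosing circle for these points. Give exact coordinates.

(-8.5, 14.5)

The smallest circle enclosing two points has them as diameter endpoints.
Centre = midpoint = (-8.5, 14.5); r² = |AB|²/4 = 170/4 = 42.5.
Centre = (-8.5, 14.5).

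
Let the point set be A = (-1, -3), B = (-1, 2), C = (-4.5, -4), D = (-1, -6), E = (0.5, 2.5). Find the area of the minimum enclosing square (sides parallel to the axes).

The bounding box has width 5 and height 8.5.
An axis-aligned square enclosing the set must have side ≥ max(width, height).
So the minimum side is max(5, 8.5) = 8.5.
Area = 8.5² = 72.25.

72.25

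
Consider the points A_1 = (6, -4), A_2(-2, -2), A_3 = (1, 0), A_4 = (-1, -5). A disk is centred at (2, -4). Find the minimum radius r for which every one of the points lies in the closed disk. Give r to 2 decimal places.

The required radius is the distance from (2, -4) to the farthest point.
Squared distances: 16, 20, 17, 10.
Maximum is 20, attained at A_2.
r = √20 ≈ 4.47.

4.47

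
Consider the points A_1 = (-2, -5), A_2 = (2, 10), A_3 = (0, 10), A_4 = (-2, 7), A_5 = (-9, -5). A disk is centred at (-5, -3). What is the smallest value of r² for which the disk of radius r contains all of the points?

218

The required radius is the distance from (-5, -3) to the farthest point.
Squared distances: 13, 218, 194, 109, 20.
Maximum is 218, attained at A_2.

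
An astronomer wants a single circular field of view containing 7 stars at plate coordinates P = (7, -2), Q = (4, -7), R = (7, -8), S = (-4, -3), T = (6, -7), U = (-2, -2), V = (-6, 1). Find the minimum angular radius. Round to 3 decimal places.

By Welzl's lemma the MEC is supported by two points (diametrically opposite) or three points (on a circumcircle).
The farthest pair is R–V with squared distance 250. The circle on this segment as diameter has centre (0.5, -3.5) and r² = 250/4 = 62.5.
Check P: distance² to centre = 44.5 ≤ 62.5, so it lies inside.
All remaining points lie in this disk, and no smaller disk contains both endpoints, so this is the minimum enclosing circle.
r = √(62.5) ≈ 7.906.

7.906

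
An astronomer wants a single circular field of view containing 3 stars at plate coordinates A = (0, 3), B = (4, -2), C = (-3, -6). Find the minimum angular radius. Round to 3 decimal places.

4.801

Side lengths²: AB² = 41, AC² = 90, BC² = 65.
Since AC² = 90 < 65 + 41 = 106, the triangle is acute, so the smallest enclosing circle is the circumcircle.
Circumcentre = (-27/34, -59/34), r² = 13325/578.
r = √(13325/578) ≈ 4.801.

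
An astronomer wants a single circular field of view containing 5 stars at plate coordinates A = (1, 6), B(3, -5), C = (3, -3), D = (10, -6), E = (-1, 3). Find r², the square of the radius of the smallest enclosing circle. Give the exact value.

A smallest enclosing disk is always determined by at most three of the input points on its boundary.
The farthest pair is A–D with squared distance 225. The circle on this segment as diameter has centre (5.5, 0) and r² = 225/4 = 56.25.
Check B: distance² to centre = 31.25 ≤ 56.25, so it lies inside.
All remaining points lie in this disk, and no smaller disk contains both endpoints, so this is the minimum enclosing circle.

56.25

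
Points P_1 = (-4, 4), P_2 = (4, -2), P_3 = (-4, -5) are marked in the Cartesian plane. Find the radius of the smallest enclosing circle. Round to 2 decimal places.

5.34

Side lengths²: P_1P_2² = 100, P_1P_3² = 81, P_2P_3² = 73.
Since P_1P_2² = 100 < 81 + 73 = 154, the triangle is acute, so the smallest enclosing circle is the circumcircle.
Circumcentre = (-1.125, -0.5), r² = 28.515625.
r = √(28.515625) ≈ 5.34.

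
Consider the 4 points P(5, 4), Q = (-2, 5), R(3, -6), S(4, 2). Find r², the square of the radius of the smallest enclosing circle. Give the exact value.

The minimum enclosing circle is determined by three boundary points: P, Q, R.
Their circumcentre is (29/36, -13/36) with r² = 23725/648.
The farthest remaining point S is at distance² 10225/648 ≤ 23725/648.

23725/648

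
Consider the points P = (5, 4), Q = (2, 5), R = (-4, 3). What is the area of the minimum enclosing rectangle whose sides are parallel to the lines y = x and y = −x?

40

In coordinates u = x + y, v = x − y the rectangle is axis-aligned; the map (x,y)→(u,v) scales areas by 2.
u-values: 9, 7, -1; range = 9 − (-1) = 10.
v-values: 1, -3, -7; range = 1 − (-7) = 8.
Area = (10 × 8) / 2 = 40.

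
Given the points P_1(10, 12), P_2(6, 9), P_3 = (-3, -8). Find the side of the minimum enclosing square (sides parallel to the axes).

The bounding box has width 13 and height 20.
An axis-aligned square enclosing the set must have side ≥ max(width, height).
So the minimum side is max(13, 20) = 20.

20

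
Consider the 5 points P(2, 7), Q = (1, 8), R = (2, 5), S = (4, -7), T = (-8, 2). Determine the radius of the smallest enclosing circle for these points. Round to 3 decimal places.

8.111

The minimum enclosing circle is determined by three boundary points: Q, S, T.
Their circumcentre is (-5/34, -1/34) with r² = 38025/578.
The farthest remaining point P is at distance² 31225/578 ≤ 38025/578.
r = √(38025/578) ≈ 8.111.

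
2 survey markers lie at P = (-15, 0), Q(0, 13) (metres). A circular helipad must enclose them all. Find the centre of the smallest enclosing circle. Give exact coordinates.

The smallest circle enclosing two points has them as diameter endpoints.
Centre = midpoint = (-7.5, 6.5); r² = |PQ|²/4 = 394/4 = 98.5.
Centre = (-7.5, 6.5).

(-7.5, 6.5)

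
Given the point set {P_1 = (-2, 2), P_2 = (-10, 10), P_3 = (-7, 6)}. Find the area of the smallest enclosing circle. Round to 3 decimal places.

Side lengths²: P_1P_2² = 128, P_1P_3² = 41, P_2P_3² = 25.
Since P_1P_2² = 128 ≥ 41 + 25 = 66, the angle opposite P_1P_2 is not acute, so the smallest enclosing circle has P_1P_2 as diameter.
Centre = midpoint of P_1P_2 = (-6, 6), r² = 128/4 = 32.
Area = π·r² = π·32 ≈ 100.531.

100.531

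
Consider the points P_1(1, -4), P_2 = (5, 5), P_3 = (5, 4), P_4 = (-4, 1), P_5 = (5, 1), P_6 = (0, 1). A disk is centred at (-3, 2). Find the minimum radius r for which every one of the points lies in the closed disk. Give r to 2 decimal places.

8.54

The required radius is the distance from (-3, 2) to the farthest point.
Squared distances: 52, 73, 68, 2, 65, 10.
Maximum is 73, attained at P_2.
r = √73 ≈ 8.54.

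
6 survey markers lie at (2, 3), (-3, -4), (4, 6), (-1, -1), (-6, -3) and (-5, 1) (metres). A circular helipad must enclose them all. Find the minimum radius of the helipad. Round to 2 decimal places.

6.73

By Welzl's lemma the MEC is supported by two points (diametrically opposite) or three points (on a circumcircle).
The farthest pair is (4, 6)–(-6, -3) with squared distance 181. The circle on this segment as diameter has centre (-1, 1.5) and r² = 181/4 = 45.25.
Check (2, 3): distance² to centre = 11.25 ≤ 45.25, so it lies inside.
All remaining points lie in this disk, and no smaller disk contains both endpoints, so this is the minimum enclosing circle.
r = √(45.25) ≈ 6.73.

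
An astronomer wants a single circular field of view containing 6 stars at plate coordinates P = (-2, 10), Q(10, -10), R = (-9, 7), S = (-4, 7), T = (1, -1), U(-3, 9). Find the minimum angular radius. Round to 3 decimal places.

The minimum enclosing circle of a finite set is fixed by two of the points (as a diameter) or three (as a circumcircle).
The farthest pair is Q–R with squared distance 650. The circle on this segment as diameter has centre (0.5, -1.5) and r² = 650/4 = 162.5.
Check P: distance² to centre = 138.5 ≤ 162.5, so it lies inside.
All remaining points lie in this disk, and no smaller disk contains both endpoints, so this is the minimum enclosing circle.
r = √(162.5) ≈ 12.748.

12.748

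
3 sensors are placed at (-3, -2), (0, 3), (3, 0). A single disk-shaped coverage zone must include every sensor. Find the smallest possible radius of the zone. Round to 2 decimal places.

Call the three points A, B, C in the order given.
Side lengths²: AB² = 34, AC² = 40, BC² = 18.
Since AC² = 40 < 34 + 18 = 52, the triangle is acute, so the smallest enclosing circle is the circumcircle.
Circumcentre = (-0.25, -0.25), r² = 10.625.
r = √(10.625) ≈ 3.26.

3.26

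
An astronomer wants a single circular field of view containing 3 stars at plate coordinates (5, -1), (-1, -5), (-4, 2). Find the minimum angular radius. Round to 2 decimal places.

4.82

Call the three points A, B, C in the order given.
Side lengths²: AB² = 52, AC² = 90, BC² = 58.
Since AC² = 90 < 58 + 52 = 110, the triangle is acute, so the smallest enclosing circle is the circumcircle.
Circumcentre = (2/9, -1/3), r² = 1885/81.
r = √(1885/81) ≈ 4.82.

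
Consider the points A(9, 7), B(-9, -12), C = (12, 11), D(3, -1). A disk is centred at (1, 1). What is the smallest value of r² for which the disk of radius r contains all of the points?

The required radius is the distance from (1, 1) to the farthest point.
Squared distances: 100, 269, 221, 8.
Maximum is 269, attained at B.

269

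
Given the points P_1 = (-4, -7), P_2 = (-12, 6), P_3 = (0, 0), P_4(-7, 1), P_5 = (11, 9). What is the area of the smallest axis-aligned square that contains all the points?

The bounding box has width 23 and height 16.
An axis-aligned square enclosing the set must have side ≥ max(width, height).
So the minimum side is max(23, 16) = 23.
Area = 23² = 529.

529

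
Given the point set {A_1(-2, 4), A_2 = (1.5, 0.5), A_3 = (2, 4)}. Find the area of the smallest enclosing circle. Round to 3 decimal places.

Side lengths²: A_1A_2² = 24.5, A_1A_3² = 16, A_2A_3² = 12.5.
Since A_1A_2² = 24.5 < 16 + 12.5 = 28.5, the triangle is acute, so the smallest enclosing circle is the circumcircle.
Circumcentre = (0, 2.5), r² = 6.25.
Area = π·r² = π·6.25 ≈ 19.635.

19.635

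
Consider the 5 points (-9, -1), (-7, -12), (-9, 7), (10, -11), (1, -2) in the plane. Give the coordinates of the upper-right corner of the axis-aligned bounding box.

x-range [-9, 10], y-range [-12, 7].
The upper-right corner is (10, 7).

(10, 7)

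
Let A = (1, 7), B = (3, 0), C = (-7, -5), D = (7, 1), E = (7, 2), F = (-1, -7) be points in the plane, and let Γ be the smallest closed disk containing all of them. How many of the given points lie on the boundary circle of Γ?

3

The minimum enclosing circle is determined by three boundary points: A, C, E.
Their circumcentre is (-0.375, -0.75) with r² = 61.953125.
The farthest remaining point D is at distance² 57.453125 ≤ 61.953125.
The points at distance exactly r from the centre are A, C, E — 3 points.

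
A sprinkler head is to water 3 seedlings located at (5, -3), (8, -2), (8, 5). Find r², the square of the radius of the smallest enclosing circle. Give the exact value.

Call the three points A, B, C in the order given.
Side lengths²: AB² = 10, AC² = 73, BC² = 49.
Since AC² = 73 ≥ 49 + 10 = 59, the angle opposite AC is not acute, so the smallest enclosing circle has AC as diameter.
Centre = midpoint of AC = (6.5, 1), r² = 73/4 = 18.25.

18.25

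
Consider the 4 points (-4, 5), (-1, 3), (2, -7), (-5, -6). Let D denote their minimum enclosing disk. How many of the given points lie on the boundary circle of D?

The minimum enclosing circle of a finite set is fixed by two of the points (as a diameter) or three (as a circumcircle).
The farthest pair is (-4, 5)–(2, -7) with squared distance 180. The circle on this segment as diameter has centre (-1, -1) and r² = 180/4 = 45.
Check (-1, 3): distance² to centre = 16 ≤ 45, so it lies inside.
All remaining points lie in this disk, and no smaller disk contains both endpoints, so this is the minimum enclosing circle.
The points at distance exactly r from the centre are (-4, 5), (2, -7) — 2 points.

2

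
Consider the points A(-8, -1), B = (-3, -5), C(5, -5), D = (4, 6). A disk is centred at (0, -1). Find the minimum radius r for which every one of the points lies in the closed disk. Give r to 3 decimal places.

The required radius is the distance from (0, -1) to the farthest point.
Squared distances: 64, 25, 41, 65.
Maximum is 65, attained at D.
r = √65 ≈ 8.062.

8.062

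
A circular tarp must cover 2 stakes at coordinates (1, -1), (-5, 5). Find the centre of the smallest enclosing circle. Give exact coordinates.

(-2, 2)

The smallest circle enclosing two points has them as diameter endpoints.
Centre = midpoint = (-2, 2); r² = |(1, -1)−(-5, 5)|²/4 = 72/4 = 18.
Centre = (-2, 2).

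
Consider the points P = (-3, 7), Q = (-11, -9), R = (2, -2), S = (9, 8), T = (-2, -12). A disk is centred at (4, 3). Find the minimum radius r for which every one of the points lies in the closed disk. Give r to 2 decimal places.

19.21

The required radius is the distance from (4, 3) to the farthest point.
Squared distances: 65, 369, 29, 50, 261.
Maximum is 369, attained at Q.
r = √369 ≈ 19.21.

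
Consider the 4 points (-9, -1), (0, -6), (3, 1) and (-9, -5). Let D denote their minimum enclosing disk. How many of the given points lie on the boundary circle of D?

The farthest pair is (3, 1)–(-9, -5) with squared distance 180. The circle on this segment as diameter has centre (-3, -2) and r² = 180/4 = 45.
Check (-9, -1): distance² to centre = 37 ≤ 45, so it lies inside.
All remaining points lie in this disk, and no smaller disk contains both endpoints, so this is the minimum enclosing circle.
The points at distance exactly r from the centre are (3, 1), (-9, -5) — 2 points.

2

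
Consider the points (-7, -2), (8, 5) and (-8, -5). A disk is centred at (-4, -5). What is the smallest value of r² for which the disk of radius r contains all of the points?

The required radius is the distance from (-4, -5) to the farthest point.
Squared distances: 18, 244, 16.
Maximum is 244, attained at (8, 5).

244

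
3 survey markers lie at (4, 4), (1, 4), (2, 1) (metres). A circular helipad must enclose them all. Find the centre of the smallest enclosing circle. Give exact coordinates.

Call the three points A, B, C in the order given.
Side lengths²: AB² = 9, AC² = 13, BC² = 10.
Since AC² = 13 < 10 + 9 = 19, the triangle is acute, so the smallest enclosing circle is the circumcircle.
Circumcentre = (2.5, 17/6), r² = 65/18.
Centre = (2.5, 17/6).

(2.5, 17/6)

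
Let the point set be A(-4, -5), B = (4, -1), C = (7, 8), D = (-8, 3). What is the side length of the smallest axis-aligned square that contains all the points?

15

The bounding box has width 15 and height 13.
An axis-aligned square enclosing the set must have side ≥ max(width, height).
So the minimum side is max(15, 13) = 15.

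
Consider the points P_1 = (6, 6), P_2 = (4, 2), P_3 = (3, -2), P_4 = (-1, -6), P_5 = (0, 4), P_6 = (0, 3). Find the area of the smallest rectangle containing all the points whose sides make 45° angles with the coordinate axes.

In coordinates u = x + y, v = x − y the rectangle is axis-aligned; the map (x,y)→(u,v) scales areas by 2.
u-values: 12, 6, 1, -7, 4, 3; range = 12 − (-7) = 19.
v-values: 0, 2, 5, 5, -4, -3; range = 5 − (-4) = 9.
Area = (19 × 9) / 2 = 85.5.

85.5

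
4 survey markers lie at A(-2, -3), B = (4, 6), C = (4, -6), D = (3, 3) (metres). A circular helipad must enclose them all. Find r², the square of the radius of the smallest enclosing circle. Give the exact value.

36.5625

A smallest enclosing disk is always determined by at most three of the input points on its boundary.
The minimum enclosing circle is determined by three boundary points: A, B, C.
Their circumcentre is (3.25, 0) with r² = 36.5625.
The farthest remaining point D is at distance² 9.0625 ≤ 36.5625.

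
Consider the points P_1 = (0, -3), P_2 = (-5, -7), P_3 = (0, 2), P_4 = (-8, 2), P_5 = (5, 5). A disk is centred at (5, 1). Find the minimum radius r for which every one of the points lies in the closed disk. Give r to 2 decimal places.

13.04

The required radius is the distance from (5, 1) to the farthest point.
Squared distances: 41, 164, 26, 170, 16.
Maximum is 170, attained at P_4.
r = √170 ≈ 13.04.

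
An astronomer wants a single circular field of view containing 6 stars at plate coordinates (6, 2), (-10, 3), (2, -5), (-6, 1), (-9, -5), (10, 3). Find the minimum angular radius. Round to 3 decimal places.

10.388

A smallest enclosing disk is always determined by at most three of the input points on its boundary.
The minimum enclosing circle is determined by three boundary points: (-10, 3), (-9, -5), (10, 3).
Their circumcentre is (0, 0.1875) with r² = 107.91015625.
The farthest remaining point (6, 2) is at distance² 39.28515625 ≤ 107.91015625.
r = √(107.91015625) ≈ 10.388.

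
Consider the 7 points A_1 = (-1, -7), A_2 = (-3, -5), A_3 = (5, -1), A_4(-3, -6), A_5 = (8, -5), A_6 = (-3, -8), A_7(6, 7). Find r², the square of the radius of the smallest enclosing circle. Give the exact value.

By Welzl's lemma the MEC is supported by two points (diametrically opposite) or three points (on a circumcircle).
The farthest pair is A_6–A_7 with squared distance 306. The circle on this segment as diameter has centre (1.5, -0.5) and r² = 306/4 = 76.5.
Check A_1: distance² to centre = 48.5 ≤ 76.5, so it lies inside.
All remaining points lie in this disk, and no smaller disk contains both endpoints, so this is the minimum enclosing circle.

76.5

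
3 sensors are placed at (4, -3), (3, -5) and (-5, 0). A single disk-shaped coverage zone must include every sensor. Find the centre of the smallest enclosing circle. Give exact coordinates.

(-9/14, -27/14)

Call the three points A, B, C in the order given.
Side lengths²: AB² = 5, AC² = 90, BC² = 89.
Since AC² = 90 < 89 + 5 = 94, the triangle is acute, so the smallest enclosing circle is the circumcircle.
Circumcentre = (-9/14, -27/14), r² = 2225/98.
Centre = (-9/14, -27/14).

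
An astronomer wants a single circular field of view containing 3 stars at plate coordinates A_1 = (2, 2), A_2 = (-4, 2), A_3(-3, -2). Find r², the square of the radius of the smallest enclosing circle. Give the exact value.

10.890625

Side lengths²: A_1A_2² = 36, A_1A_3² = 41, A_2A_3² = 17.
Since A_1A_3² = 41 < 36 + 17 = 53, the triangle is acute, so the smallest enclosing circle is the circumcircle.
Circumcentre = (-1, 0.625), r² = 10.890625.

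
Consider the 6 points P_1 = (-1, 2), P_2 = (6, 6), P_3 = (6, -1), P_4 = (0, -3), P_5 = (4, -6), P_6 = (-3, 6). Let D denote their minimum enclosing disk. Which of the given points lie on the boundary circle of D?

By Welzl's lemma the MEC is supported by two points (diametrically opposite) or three points (on a circumcircle).
The minimum enclosing circle is determined by three boundary points: P_2, P_5, P_6.
Their circumcentre is (1.5, 7/12) with r² = 7141/144.
The farthest remaining point P_3 is at distance² 3277/144 ≤ 7141/144.
The points at distance exactly r from the centre are P_2, P_5, P_6 — 3 points.

P_2, P_5, P_6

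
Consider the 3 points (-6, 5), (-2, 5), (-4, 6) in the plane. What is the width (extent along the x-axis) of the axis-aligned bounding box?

4

max x = -2, min x = -6, so width = 4.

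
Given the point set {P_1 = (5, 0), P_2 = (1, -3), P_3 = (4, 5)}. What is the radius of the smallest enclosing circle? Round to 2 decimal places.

4.27

Side lengths²: P_1P_2² = 25, P_1P_3² = 26, P_2P_3² = 73.
Since P_2P_3² = 73 ≥ 26 + 25 = 51, the angle opposite P_2P_3 is not acute, so the smallest enclosing circle has P_2P_3 as diameter.
Centre = midpoint of P_2P_3 = (2.5, 1), r² = 73/4 = 18.25.
r = √(18.25) ≈ 4.27.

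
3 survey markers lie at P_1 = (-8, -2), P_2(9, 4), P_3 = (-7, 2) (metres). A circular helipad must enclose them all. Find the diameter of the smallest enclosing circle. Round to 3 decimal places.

Side lengths²: P_1P_2² = 325, P_1P_3² = 17, P_2P_3² = 260.
Since P_1P_2² = 325 ≥ 260 + 17 = 277, the angle opposite P_1P_2 is not acute, so the smallest enclosing circle has P_1P_2 as diameter.
Centre = midpoint of P_1P_2 = (0.5, 1), r² = 325/4 = 81.25.
Diameter = 2r = 2√(81.25) ≈ 18.028.

18.028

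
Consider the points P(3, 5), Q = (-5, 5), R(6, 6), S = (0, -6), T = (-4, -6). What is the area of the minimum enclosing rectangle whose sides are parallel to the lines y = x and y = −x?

176

In coordinates u = x + y, v = x − y the rectangle is axis-aligned; the map (x,y)→(u,v) scales areas by 2.
u-values: 8, 0, 12, -6, -10; range = 12 − (-10) = 22.
v-values: -2, -10, 0, 6, 2; range = 6 − (-10) = 16.
Area = (22 × 16) / 2 = 176.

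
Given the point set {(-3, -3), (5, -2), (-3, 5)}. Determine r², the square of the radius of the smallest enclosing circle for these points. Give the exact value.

28.69140625

Call the three points A, B, C in the order given.
Side lengths²: AB² = 65, AC² = 64, BC² = 113.
Since BC² = 113 < 65 + 64 = 129, the triangle is acute, so the smallest enclosing circle is the circumcircle.
Circumcentre = (0.5625, 1), r² = 28.69140625.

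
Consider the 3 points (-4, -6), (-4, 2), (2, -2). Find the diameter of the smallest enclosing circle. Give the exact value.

Call the three points A, B, C in the order given.
Side lengths²: AB² = 64, AC² = 52, BC² = 52.
Since AB² = 64 < 52 + 52 = 104, the triangle is acute, so the smallest enclosing circle is the circumcircle.
Circumcentre = (-7/3, -2), r² = 169/9.
Diameter = 2r = 2√(169/9) = 26/3.

26/3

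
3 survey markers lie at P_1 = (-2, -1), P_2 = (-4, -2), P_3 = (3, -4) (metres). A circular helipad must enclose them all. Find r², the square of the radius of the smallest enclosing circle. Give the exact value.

13.25

Side lengths²: P_1P_2² = 5, P_1P_3² = 34, P_2P_3² = 53.
Since P_2P_3² = 53 ≥ 34 + 5 = 39, the angle opposite P_2P_3 is not acute, so the smallest enclosing circle has P_2P_3 as diameter.
Centre = midpoint of P_2P_3 = (-0.5, -3), r² = 53/4 = 13.25.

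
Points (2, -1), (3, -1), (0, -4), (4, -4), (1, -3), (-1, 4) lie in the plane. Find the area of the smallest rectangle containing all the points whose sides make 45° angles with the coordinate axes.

45.5

In coordinates u = x + y, v = x − y the rectangle is axis-aligned; the map (x,y)→(u,v) scales areas by 2.
u-values: 1, 2, -4, 0, -2, 3; range = 3 − (-4) = 7.
v-values: 3, 4, 4, 8, 4, -5; range = 8 − (-5) = 13.
Area = (7 × 13) / 2 = 45.5.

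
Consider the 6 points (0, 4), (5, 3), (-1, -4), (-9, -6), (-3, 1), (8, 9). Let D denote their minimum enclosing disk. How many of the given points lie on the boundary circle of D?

2

By Welzl's lemma the MEC is supported by two points (diametrically opposite) or three points (on a circumcircle).
The farthest pair is (-9, -6)–(8, 9) with squared distance 514. The circle on this segment as diameter has centre (-0.5, 1.5) and r² = 514/4 = 128.5.
Check (0, 4): distance² to centre = 6.5 ≤ 128.5, so it lies inside.
All remaining points lie in this disk, and no smaller disk contains both endpoints, so this is the minimum enclosing circle.
The points at distance exactly r from the centre are (-9, -6), (8, 9) — 2 points.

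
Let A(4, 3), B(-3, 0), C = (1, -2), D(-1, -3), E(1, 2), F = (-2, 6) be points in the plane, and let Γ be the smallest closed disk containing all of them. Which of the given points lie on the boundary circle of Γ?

By Welzl's lemma the MEC is supported by two points (diametrically opposite) or three points (on a circumcircle).
The minimum enclosing circle is determined by three boundary points: A, D, F.
Their circumcentre is (-15/34, 55/34) with r² = 12505/578.
The farthest remaining point C is at distance² 8765/578 ≤ 12505/578.
The points at distance exactly r from the centre are A, D, F — 3 points.

A, D, F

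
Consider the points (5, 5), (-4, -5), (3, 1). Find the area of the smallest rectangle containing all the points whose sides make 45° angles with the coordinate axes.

19

In coordinates u = x + y, v = x − y the rectangle is axis-aligned; the map (x,y)→(u,v) scales areas by 2.
u-values: 10, -9, 4; range = 10 − (-9) = 19.
v-values: 0, 1, 2; range = 2 − 0 = 2.
Area = (19 × 2) / 2 = 19.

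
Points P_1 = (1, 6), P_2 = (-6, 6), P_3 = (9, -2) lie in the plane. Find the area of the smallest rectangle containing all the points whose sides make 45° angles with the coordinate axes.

80.5

In coordinates u = x + y, v = x − y the rectangle is axis-aligned; the map (x,y)→(u,v) scales areas by 2.
u-values: 7, 0, 7; range = 7 − 0 = 7.
v-values: -5, -12, 11; range = 11 − (-12) = 23.
Area = (7 × 23) / 2 = 80.5.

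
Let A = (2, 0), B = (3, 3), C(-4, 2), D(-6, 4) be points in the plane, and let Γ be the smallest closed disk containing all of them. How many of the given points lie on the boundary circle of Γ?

3

A smallest enclosing disk is always determined by at most three of the input points on its boundary.
The minimum enclosing circle is determined by three boundary points: A, B, D.
Their circumcentre is (-11/7, 20/7) with r² = 1025/49.
The farthest remaining point C is at distance² 325/49 ≤ 1025/49.
The points at distance exactly r from the centre are A, B, D — 3 points.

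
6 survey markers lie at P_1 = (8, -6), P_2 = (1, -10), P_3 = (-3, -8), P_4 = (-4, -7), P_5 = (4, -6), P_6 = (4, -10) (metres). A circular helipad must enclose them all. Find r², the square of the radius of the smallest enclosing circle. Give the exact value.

36.25

The farthest pair is P_1–P_4 with squared distance 145. The circle on this segment as diameter has centre (2, -6.5) and r² = 145/4 = 36.25.
Check P_2: distance² to centre = 13.25 ≤ 36.25, so it lies inside.
All remaining points lie in this disk, and no smaller disk contains both endpoints, so this is the minimum enclosing circle.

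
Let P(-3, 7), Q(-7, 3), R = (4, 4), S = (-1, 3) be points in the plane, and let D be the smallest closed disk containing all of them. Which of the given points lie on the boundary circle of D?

Q, R

The minimum enclosing circle of a finite set is fixed by two of the points (as a diameter) or three (as a circumcircle).
The farthest pair is Q–R with squared distance 122. The circle on this segment as diameter has centre (-1.5, 3.5) and r² = 122/4 = 30.5.
Check P: distance² to centre = 14.5 ≤ 30.5, so it lies inside.
All remaining points lie in this disk, and no smaller disk contains both endpoints, so this is the minimum enclosing circle.
The points at distance exactly r from the centre are Q, R — 2 points.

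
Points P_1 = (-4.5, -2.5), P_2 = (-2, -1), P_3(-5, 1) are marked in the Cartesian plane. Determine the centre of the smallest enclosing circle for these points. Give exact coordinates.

Side lengths²: P_1P_2² = 8.5, P_1P_3² = 12.5, P_2P_3² = 13.
Since P_2P_3² = 13 < 12.5 + 8.5 = 21, the triangle is acute, so the smallest enclosing circle is the circumcircle.
Circumcentre = (-149/38, -12/19), r² = 5525/1444.
Centre = (-149/38, -12/19).

(-149/38, -12/19)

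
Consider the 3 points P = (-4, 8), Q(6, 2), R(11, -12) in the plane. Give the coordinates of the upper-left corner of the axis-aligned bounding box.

(-4, 8)

x-range [-4, 11], y-range [-12, 8].
The upper-left corner is (-4, 8).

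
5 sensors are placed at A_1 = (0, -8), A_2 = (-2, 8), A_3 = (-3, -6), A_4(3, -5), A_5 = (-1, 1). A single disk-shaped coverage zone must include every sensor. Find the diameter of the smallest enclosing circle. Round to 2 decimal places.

16.12

A smallest enclosing disk is always determined by at most three of the input points on its boundary.
The farthest pair is A_1–A_2 with squared distance 260. The circle on this segment as diameter has centre (-1, 0) and r² = 260/4 = 65.
Check A_3: distance² to centre = 40 ≤ 65, so it lies inside.
All remaining points lie in this disk, and no smaller disk contains both endpoints, so this is the minimum enclosing circle.
Diameter = 2r = 2√65 ≈ 16.12.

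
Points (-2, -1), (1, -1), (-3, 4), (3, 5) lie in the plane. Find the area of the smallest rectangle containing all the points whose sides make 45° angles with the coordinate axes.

In coordinates u = x + y, v = x − y the rectangle is axis-aligned; the map (x,y)→(u,v) scales areas by 2.
u-values: -3, 0, 1, 8; range = 8 − (-3) = 11.
v-values: -1, 2, -7, -2; range = 2 − (-7) = 9.
Area = (11 × 9) / 2 = 49.5.

49.5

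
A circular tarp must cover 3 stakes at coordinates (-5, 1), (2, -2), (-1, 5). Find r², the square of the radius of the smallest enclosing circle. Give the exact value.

16.82

Call the three points A, B, C in the order given.
Side lengths²: AB² = 58, AC² = 32, BC² = 58.
Since BC² = 58 < 58 + 32 = 90, the triangle is acute, so the smallest enclosing circle is the circumcircle.
Circumcentre = (-0.9, 0.9), r² = 16.82.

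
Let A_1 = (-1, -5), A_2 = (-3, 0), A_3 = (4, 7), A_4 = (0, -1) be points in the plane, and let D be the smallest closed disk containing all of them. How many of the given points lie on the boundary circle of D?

The minimum enclosing circle of a finite set is fixed by two of the points (as a diameter) or three (as a circumcircle).
The farthest pair is A_1–A_3 with squared distance 169. The circle on this segment as diameter has centre (1.5, 1) and r² = 169/4 = 42.25.
Check A_2: distance² to centre = 21.25 ≤ 42.25, so it lies inside.
All remaining points lie in this disk, and no smaller disk contains both endpoints, so this is the minimum enclosing circle.
The points at distance exactly r from the centre are A_1, A_3 — 2 points.

2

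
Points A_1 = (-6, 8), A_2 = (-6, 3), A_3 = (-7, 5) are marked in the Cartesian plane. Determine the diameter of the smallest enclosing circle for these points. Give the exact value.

5

Side lengths²: A_1A_2² = 25, A_1A_3² = 10, A_2A_3² = 5.
Since A_1A_2² = 25 ≥ 10 + 5 = 15, the angle opposite A_1A_2 is not acute, so the smallest enclosing circle has A_1A_2 as diameter.
Centre = midpoint of A_1A_2 = (-6, 5.5), r² = 25/4 = 6.25.
Diameter = 2r = 2√(6.25) = 5.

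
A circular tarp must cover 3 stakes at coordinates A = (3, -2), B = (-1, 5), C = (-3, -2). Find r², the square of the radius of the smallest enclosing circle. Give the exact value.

3445/196

Side lengths²: AB² = 65, AC² = 36, BC² = 53.
Since AB² = 65 < 53 + 36 = 89, the triangle is acute, so the smallest enclosing circle is the circumcircle.
Circumcentre = (0, 13/14), r² = 3445/196.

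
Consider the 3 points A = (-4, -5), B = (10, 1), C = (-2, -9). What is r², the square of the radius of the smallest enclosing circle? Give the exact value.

17690/289

Side lengths²: AB² = 232, AC² = 20, BC² = 244.
Since BC² = 244 < 232 + 20 = 252, the triangle is acute, so the smallest enclosing circle is the circumcircle.
Circumcentre = (63/17, -62/17), r² = 17690/289.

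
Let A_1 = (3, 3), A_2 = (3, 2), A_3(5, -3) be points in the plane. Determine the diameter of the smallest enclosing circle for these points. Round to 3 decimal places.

6.325

Side lengths²: A_1A_2² = 1, A_1A_3² = 40, A_2A_3² = 29.
Since A_1A_3² = 40 ≥ 29 + 1 = 30, the angle opposite A_1A_3 is not acute, so the smallest enclosing circle has A_1A_3 as diameter.
Centre = midpoint of A_1A_3 = (4, 0), r² = 40/4 = 10.
Diameter = 2r = 2√10 ≈ 6.325.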